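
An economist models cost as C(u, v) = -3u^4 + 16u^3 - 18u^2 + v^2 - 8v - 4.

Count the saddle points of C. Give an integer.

2

C separates as a function of u plus a function of v, so ∇C=0 decouples.
∂C/∂u = -12u(u - 3)(u - 1) = 0 at u ∈ {0, 1, 3}; ∂C/∂v = 2(v - 4) = 0 at v ∈ {4}.
The Hessian is diagonal: diag(C_uu, C_vv). Second derivatives: C_uu(0)=-36, C_uu(1)=24, C_uu(3)=-72; C_vv(4)=2.
Saddle points occur where the two diagonal entries have opposite signs: (0, 4), (3, 4). Count: 2.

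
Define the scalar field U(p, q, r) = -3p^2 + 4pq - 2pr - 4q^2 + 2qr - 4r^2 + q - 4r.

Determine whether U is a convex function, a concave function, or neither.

concave

U is quadratic, so its Hessian is the constant matrix H = [[-6, 4, -2], [4, -8, 2], [-2, 2, -8]].
Leading principal minors: -6, 32, -232.
Signs alternate −, +, − ⇒ H ≺ 0 ⇒ concave.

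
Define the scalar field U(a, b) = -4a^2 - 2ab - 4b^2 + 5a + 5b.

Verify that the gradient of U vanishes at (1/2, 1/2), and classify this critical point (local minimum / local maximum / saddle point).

∇U = (-8a - 2b + 5, -2a - 8b + 5); substituting (1/2, 1/2) gives ∇U = (0, 0), so (1/2, 1/2) is indeed a critical point.
The Hessian of U is constant: H = [[-8, -2], [-2, -8]].
det(H) = (-8)·(-8) − (-2)² = 60.
det(H) > 0 and tr(H) = -16 < 0, so H is negative definite and the point is a local maximum.

local maximum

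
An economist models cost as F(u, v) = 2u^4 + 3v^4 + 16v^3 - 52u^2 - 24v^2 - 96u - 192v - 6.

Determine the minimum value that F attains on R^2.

F(u,v) separates as P(u) + Q(v) − 6, so its minimum is min P + min Q − 6.
P'(u) = 8(u - 4)(u + 1)(u + 3) vanishes at u ∈ {-3, -1, 4}; Q'(v) = 12(v - 2)(v + 2)(v + 4) vanishes at v ∈ {-4, -2, 2}.
Local minima of P (where P''>0): P(-3)=-18, P(4)=-704. Local minima of Q: Q(-4)=128, Q(2)=-304.
So the global minimum of F is P(4) + Q(2) − 6 = -704 − 304 − 6 = -1014, attained at (4, 2).

-1014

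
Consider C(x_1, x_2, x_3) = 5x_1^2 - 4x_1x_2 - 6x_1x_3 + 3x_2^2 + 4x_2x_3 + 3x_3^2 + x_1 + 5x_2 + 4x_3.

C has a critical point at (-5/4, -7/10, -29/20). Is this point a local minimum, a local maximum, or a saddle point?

The Hessian is constant: H = [[10, -4, -6], [-4, 6, 4], [-6, 4, 6]].
Leading principal minors: Δ₁ = 10, Δ₂ = 44, Δ₃ = 80.
All leading minors are positive, so H is positive definite: a local minimum.

local minimum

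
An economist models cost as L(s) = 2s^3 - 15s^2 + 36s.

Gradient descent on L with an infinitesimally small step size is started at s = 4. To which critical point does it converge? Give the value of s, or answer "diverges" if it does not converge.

L'(s) = 6(s - 3)(s - 2), so L'(4) = 12.
Gradient descent moves in the -L' direction, i.e. s is decreasing.
The nearest critical point in that direction is s = 3, where L'' = 6 > 0 (a local minimum). The iterate converges there.

3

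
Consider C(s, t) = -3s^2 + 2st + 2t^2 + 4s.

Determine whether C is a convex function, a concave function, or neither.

neither

C is quadratic, so its Hessian is the constant matrix H = [[-6, 2], [2, 4]].
det(H) = -28, tr(H) = -2.
det(H) < 0, so H is indefinite: neither convex nor concave.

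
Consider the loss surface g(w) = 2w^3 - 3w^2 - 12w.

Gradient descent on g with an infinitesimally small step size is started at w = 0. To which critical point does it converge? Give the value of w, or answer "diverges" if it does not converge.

2

g'(w) = 6(w - 2)(w + 1), so g'(0) = -12.
Gradient descent moves in the -g' direction, i.e. w is increasing.
The nearest critical point in that direction is w = 2, where g'' = 18 > 0 (a local minimum). The iterate converges there.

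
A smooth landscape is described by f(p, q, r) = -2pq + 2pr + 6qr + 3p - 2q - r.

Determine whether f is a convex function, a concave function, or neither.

neither

f is quadratic, so its Hessian is the constant matrix H = [[0, -2, 2], [-2, 0, 6], [2, 6, 0]].
Leading principal minors: 0, -4, -48.
Neither pattern holds ⇒ H is indefinite ⇒ neither convex nor concave.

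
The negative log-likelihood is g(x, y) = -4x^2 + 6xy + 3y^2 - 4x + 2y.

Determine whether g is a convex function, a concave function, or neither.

g is quadratic, so its Hessian is the constant matrix H = [[-8, 6], [6, 6]].
det(H) = -84, tr(H) = -2.
det(H) < 0, so H is indefinite: neither convex nor concave.

neither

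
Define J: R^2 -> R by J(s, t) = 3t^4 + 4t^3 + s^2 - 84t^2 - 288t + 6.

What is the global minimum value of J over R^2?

J(s,t) separates as P(s) + Q(t) + 6, so its minimum is min P + min Q + 6.
P'(s) = 2s vanishes at s ∈ {0}; Q'(t) = 12(t - 4)(t + 2)(t + 3) vanishes at t ∈ {-3, -2, 4}.
Local minima of P (where P''>0): P(0)=0. Local minima of Q: Q(-3)=243, Q(4)=-1472.
So the global minimum of J is P(0) + Q(4) + 6 = 0 − 1472 + 6 = -1466, attained at (0, 4).

-1466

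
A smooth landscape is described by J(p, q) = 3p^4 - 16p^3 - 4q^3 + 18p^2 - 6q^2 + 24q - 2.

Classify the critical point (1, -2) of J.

saddle point

The mixed partial ∂²J/∂p∂q is 0, so the Hessian at any point is diag(J_pp, J_qq) = diag(12(3p^2 - 8p + 3), -12(2q + 1)).
At (1, -2): H = diag(-24, 36).
The eigenvalues have opposite signs, so H is indefinite: a saddle point.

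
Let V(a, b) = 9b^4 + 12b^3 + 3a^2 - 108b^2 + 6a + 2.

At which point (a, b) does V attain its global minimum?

(-1, -3)

V(a,b) separates as P(a) + Q(b) + 2, so its minimum is min P + min Q + 2.
P'(a) = 6a + 6 vanishes at a ∈ {-1}; Q'(b) = 36b(b - 2)(b + 3) vanishes at b ∈ {-3, 0, 2}.
Local minima of P (where P''>0): P(-1)=-3. Local minima of Q: Q(-3)=-567, Q(2)=-192.
So the global minimum of V is P(-1) + Q(-3) + 2 = -3 − 567 + 2 = -568, attained at (-1, -3).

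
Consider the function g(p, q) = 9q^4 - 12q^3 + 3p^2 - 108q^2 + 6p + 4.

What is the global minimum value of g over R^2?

g(p,q) separates as A(p) + B(q) + 4, so its minimum is min A + min B + 4.
A'(p) = 6p + 6 vanishes at p ∈ {-1}; B'(q) = 36q(q - 3)(q + 2) vanishes at q ∈ {-2, 0, 3}.
Local minima of A (where A''>0): A(-1)=-3. Local minima of B: B(-2)=-192, B(3)=-567.
So the global minimum of g is A(-1) + B(3) + 4 = -3 − 567 + 4 = -566, attained at (-1, 3).

-566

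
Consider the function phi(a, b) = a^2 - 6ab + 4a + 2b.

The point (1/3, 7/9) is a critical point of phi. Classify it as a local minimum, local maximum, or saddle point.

saddle point

The Hessian of phi is constant: H = [[2, -6], [-6, 0]].
det(H) = 2·0 − (-6)² = -36.
Since det(H) < 0, H is indefinite and the critical point is a saddle point.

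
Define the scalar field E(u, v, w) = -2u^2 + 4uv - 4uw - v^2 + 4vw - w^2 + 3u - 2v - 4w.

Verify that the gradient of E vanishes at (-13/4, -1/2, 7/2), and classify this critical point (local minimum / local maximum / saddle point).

saddle point

∇E = (-4u + 4v - 4w + 3, 4u - 2v + 4w - 2, -4u + 4v - 2w - 4); substituting (-13/4, -1/2, 7/2) gives ∇E = (0, 0, 0), so (-13/4, -1/2, 7/2) is indeed a critical point.
The Hessian is constant: H = [[-4, 4, -4], [4, -2, 4], [-4, 4, -2]].
Leading principal minors: Δ₁ = -4, Δ₂ = -8, Δ₃ = -16.
The minors fit neither the all-positive nor the alternating-sign pattern, so H is indefinite: a saddle point.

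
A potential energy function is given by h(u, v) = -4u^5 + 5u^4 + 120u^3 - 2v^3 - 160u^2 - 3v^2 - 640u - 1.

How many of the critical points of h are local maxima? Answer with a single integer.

h separates as a function of u plus a function of v, so ∇h=0 decouples.
∂h/∂u = -20(u - 4)(u - 2)(u + 1)(u + 4) = 0 at u ∈ {-4, -1, 2, 4}; ∂h/∂v = -6v(v + 1) = 0 at v ∈ {-1, 0}.
The Hessian is diagonal: diag(h_uu, h_vv). Second derivatives: h_uu(-4)=2880, h_uu(-1)=-900, h_uu(2)=720, h_uu(4)=-1600; h_vv(-1)=6, h_vv(0)=-6.
Local maxima occur where both diagonal entries negative: (-1, 0), (4, 0). Count: 2.

2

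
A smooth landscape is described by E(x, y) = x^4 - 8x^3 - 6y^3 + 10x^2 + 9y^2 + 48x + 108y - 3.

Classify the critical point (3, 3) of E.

The mixed partial ∂²E/∂x∂y is 0, so the Hessian at any point is diag(E_xx, E_yy) = diag(4(3x^2 - 12x + 5), 18(-2y + 1)).
At (3, 3): H = diag(-16, -90).
Both eigenvalues are negative, so H is negative definite: a local maximum.

local maximum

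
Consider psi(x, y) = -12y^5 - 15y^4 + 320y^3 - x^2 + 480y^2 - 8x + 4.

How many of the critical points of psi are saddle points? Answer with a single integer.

2

psi separates as a function of x plus a function of y, so ∇psi=0 decouples.
∂psi/∂x = -2(x + 4) = 0 at x ∈ {-4}; ∂psi/∂y = -60y(y - 4)(y + 1)(y + 4) = 0 at y ∈ {-4, -1, 0, 4}.
The Hessian is diagonal: diag(psi_xx, psi_yy). Second derivatives: psi_xx(-4)=-2; psi_yy(-4)=5760, psi_yy(-1)=-900, psi_yy(0)=960, psi_yy(4)=-9600.
Saddle points occur where the two diagonal entries have opposite signs: (-4, -4), (-4, 0). Count: 2.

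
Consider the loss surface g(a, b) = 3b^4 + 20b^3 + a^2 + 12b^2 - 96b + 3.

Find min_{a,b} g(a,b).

g(a,b) separates as P(a) + Q(b) + 3, so its minimum is min P + min Q + 3.
P'(a) = 2a vanishes at a ∈ {0}; Q'(b) = 12(b - 1)(b + 2)(b + 4) vanishes at b ∈ {-4, -2, 1}.
Local minima of P (where P''>0): P(0)=0. Local minima of Q: Q(-4)=64, Q(1)=-61.
So the global minimum of g is P(0) + Q(1) + 3 = 0 − 61 + 3 = -58, attained at (0, 1).

-58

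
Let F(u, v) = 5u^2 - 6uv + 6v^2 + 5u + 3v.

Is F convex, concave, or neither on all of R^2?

convex

F is quadratic, so its Hessian is the constant matrix H = [[10, -6], [-6, 12]].
det(H) = 84, tr(H) = 22.
det(H) > 0 and tr(H) > 0, so H is positive definite everywhere: convex.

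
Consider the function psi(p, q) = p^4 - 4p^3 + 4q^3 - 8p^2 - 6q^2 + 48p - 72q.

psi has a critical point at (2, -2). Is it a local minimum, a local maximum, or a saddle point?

local maximum

The mixed partial ∂²psi/∂p∂q is 0, so the Hessian at any point is diag(psi_pp, psi_qq) = diag(4(3p^2 - 6p - 4), 12(2q - 1)).
At (2, -2): H = diag(-16, -60).
Both eigenvalues are negative, so H is negative definite: a local maximum.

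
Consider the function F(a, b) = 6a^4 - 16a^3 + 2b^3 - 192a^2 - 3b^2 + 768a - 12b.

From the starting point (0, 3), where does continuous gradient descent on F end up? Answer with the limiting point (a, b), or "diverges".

F is separable, so gradient descent decouples: a follows -∂F/∂a, b follows -∂F/∂b.
∂F/∂a = 24(a - 4)(a - 2)(a + 4); at a=0 this is 768, so a decreases.
∂F/∂b = 6(b - 2)(b + 1); at b=3 this is 24, so b decreases.
a converges to its nearest critical value -4 (a local min of the a-part); b converges to 2. The iterate converges to (-4, 2).

(-4, 2)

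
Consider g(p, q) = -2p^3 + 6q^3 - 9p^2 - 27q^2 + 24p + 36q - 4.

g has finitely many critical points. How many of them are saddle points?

g separates as a function of p plus a function of q, so ∇g=0 decouples.
∂g/∂p = -6(p - 1)(p + 4) = 0 at p ∈ {-4, 1}; ∂g/∂q = 18(q - 2)(q - 1) = 0 at q ∈ {1, 2}.
The Hessian is diagonal: diag(g_pp, g_qq). Second derivatives: g_pp(-4)=30, g_pp(1)=-30; g_qq(1)=-18, g_qq(2)=18.
Saddle points occur where the two diagonal entries have opposite signs: (-4, 1), (1, 2). Count: 2.

2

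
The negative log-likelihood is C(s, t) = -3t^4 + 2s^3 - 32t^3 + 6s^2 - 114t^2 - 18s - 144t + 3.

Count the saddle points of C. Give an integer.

3

C separates as a function of s plus a function of t, so ∇C=0 decouples.
∂C/∂s = 6(s - 1)(s + 3) = 0 at s ∈ {-3, 1}; ∂C/∂t = -12(t + 1)(t + 3)(t + 4) = 0 at t ∈ {-4, -3, -1}.
The Hessian is diagonal: diag(C_ss, C_tt). Second derivatives: C_ss(-3)=-24, C_ss(1)=24; C_tt(-4)=-36, C_tt(-3)=24, C_tt(-1)=-72.
Saddle points occur where the two diagonal entries have opposite signs: (-3, -3), (1, -4), (1, -1). Count: 3.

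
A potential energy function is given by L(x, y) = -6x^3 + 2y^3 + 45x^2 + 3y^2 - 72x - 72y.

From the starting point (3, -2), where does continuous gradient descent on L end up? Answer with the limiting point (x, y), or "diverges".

(1, 3)

L is separable, so gradient descent decouples: x follows -∂L/∂x, y follows -∂L/∂y.
∂L/∂x = -18(x - 4)(x - 1); at x=3 this is 36, so x decreases.
∂L/∂y = 6(y - 3)(y + 4); at y=-2 this is -60, so y increases.
x converges to its nearest critical value 1 (a local min of the x-part); y converges to 3. The iterate converges to (1, 3).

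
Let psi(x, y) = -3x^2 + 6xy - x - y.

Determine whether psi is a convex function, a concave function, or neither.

neither

psi is quadratic, so its Hessian is the constant matrix H = [[-6, 6], [6, 0]].
det(H) = -36, tr(H) = -6.
det(H) < 0, so H is indefinite: neither convex nor concave.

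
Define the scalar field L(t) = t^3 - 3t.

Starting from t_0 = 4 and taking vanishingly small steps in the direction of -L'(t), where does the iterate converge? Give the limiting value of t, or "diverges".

L'(t) = 3(t - 1)(t + 1), so L'(4) = 45.
Gradient descent moves in the -L' direction, i.e. t is decreasing.
The nearest critical point in that direction is t = 1, where L'' = 6 > 0 (a local minimum). The iterate converges there.

1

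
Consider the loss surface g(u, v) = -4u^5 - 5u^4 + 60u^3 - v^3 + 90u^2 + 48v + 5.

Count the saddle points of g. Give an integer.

4

g separates as a function of u plus a function of v, so ∇g=0 decouples.
∂g/∂u = -20u(u - 3)(u + 1)(u + 3) = 0 at u ∈ {-3, -1, 0, 3}; ∂g/∂v = -3(v - 4)(v + 4) = 0 at v ∈ {-4, 4}.
The Hessian is diagonal: diag(g_uu, g_vv). Second derivatives: g_uu(-3)=720, g_uu(-1)=-160, g_uu(0)=180, g_uu(3)=-1440; g_vv(-4)=24, g_vv(4)=-24.
Saddle points occur where the two diagonal entries have opposite signs: (-3, 4), (-1, -4), (0, 4), (3, -4). Count: 4.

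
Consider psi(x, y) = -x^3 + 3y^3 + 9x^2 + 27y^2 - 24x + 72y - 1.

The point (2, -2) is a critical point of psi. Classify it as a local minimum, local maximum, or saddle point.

local minimum

The mixed partial ∂²psi/∂x∂y is 0, so the Hessian at any point is diag(psi_xx, psi_yy) = diag(6(-x + 3), 18(y + 3)).
At (2, -2): H = diag(6, 18).
Both eigenvalues are positive, so H is positive definite: a local minimum.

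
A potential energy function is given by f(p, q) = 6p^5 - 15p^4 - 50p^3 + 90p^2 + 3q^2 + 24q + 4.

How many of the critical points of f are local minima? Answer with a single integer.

2

f separates as a function of p plus a function of q, so ∇f=0 decouples.
∂f/∂p = 30p(p - 3)(p - 1)(p + 2) = 0 at p ∈ {-2, 0, 1, 3}; ∂f/∂q = 6(q + 4) = 0 at q ∈ {-4}.
The Hessian is diagonal: diag(f_pp, f_qq). Second derivatives: f_pp(-2)=-900, f_pp(0)=180, f_pp(1)=-180, f_pp(3)=900; f_qq(-4)=6.
Local minima occur where both diagonal entries positive: (0, -4), (3, -4). Count: 2.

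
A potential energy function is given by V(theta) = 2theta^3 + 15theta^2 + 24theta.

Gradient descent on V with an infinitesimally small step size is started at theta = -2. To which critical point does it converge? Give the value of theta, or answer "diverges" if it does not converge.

-1

V'(theta) = 6(theta + 1)(theta + 4), so V'(-2) = -12.
Gradient descent moves in the -V' direction, i.e. theta is increasing.
The nearest critical point in that direction is theta = -1, where V'' = 18 > 0 (a local minimum). The iterate converges there.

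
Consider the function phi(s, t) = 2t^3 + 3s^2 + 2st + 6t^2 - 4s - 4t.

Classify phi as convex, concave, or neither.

neither

The term 2t^3 is cubic, so the Hessian is not constant.
∂²phi/∂t² = 12t + 12, which takes both signs as t varies (negative for sufficiently negative t). A diagonal entry of the Hessian changing sign means the Hessian is neither positive- nor negative-semidefinite on all of R^2.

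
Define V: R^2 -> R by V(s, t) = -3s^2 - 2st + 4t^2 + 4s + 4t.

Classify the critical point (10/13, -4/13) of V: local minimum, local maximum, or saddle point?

saddle point

The Hessian of V is constant: H = [[-6, -2], [-2, 8]].
det(H) = (-6)·8 − (-2)² = -52.
Since det(H) < 0, H is indefinite and the critical point is a saddle point.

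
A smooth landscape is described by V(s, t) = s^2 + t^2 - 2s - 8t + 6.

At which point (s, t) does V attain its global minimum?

V(s,t) separates as P(s) + Q(t) + 6, so its minimum is min P + min Q + 6.
P'(s) = 2s - 2 vanishes at s ∈ {1}; Q'(t) = 2(t - 4) vanishes at t ∈ {4}.
Local minima of P (where P''>0): P(1)=-1. Local minima of Q: Q(4)=-16.
So the global minimum of V is P(1) + Q(4) + 6 = -1 − 16 + 6 = -11, attained at (1, 4).

(1, 4)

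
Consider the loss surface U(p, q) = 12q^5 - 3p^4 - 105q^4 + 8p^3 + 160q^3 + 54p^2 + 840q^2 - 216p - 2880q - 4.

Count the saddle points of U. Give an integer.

U separates as a function of p plus a function of q, so ∇U=0 decouples.
∂U/∂p = -12(p - 3)(p - 2)(p + 3) = 0 at p ∈ {-3, 2, 3}; ∂U/∂q = 60(q - 4)(q - 3)(q - 2)(q + 2) = 0 at q ∈ {-2, 2, 3, 4}.
The Hessian is diagonal: diag(U_pp, U_qq). Second derivatives: U_pp(-3)=-360, U_pp(2)=60, U_pp(3)=-72; U_qq(-2)=-7200, U_qq(2)=480, U_qq(3)=-300, U_qq(4)=720.
Saddle points occur where the two diagonal entries have opposite signs: (-3, 2), (-3, 4), (2, -2), (2, 3), (3, 2), (3, 4). Count: 6.

6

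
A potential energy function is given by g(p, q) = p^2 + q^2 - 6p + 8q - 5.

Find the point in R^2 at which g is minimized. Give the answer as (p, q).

(3, -4)

g(p,q) separates as A(p) + B(q) − 5, so its minimum is min A + min B − 5.
A'(p) = 2p - 6 vanishes at p ∈ {3}; B'(q) = 2q + 8 vanishes at q ∈ {-4}.
Local minima of A (where A''>0): A(3)=-9. Local minima of B: B(-4)=-16.
So the global minimum of g is A(3) + B(-4) − 5 = -9 − 16 − 5 = -30, attained at (3, -4).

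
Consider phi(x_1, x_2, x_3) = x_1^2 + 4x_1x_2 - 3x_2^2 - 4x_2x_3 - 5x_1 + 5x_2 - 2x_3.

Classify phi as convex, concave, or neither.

phi is quadratic, so its Hessian is the constant matrix H = [[2, 4, 0], [4, -6, -4], [0, -4, 0]].
Leading principal minors: 2, -28, -32.
Neither pattern holds ⇒ H is indefinite ⇒ neither convex nor concave.

neither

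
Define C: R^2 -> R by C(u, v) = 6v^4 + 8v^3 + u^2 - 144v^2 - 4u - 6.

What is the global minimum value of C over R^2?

C(u,v) separates as P(u) + Q(v) − 6, so its minimum is min P + min Q − 6.
P'(u) = 2u - 4 vanishes at u ∈ {2}; Q'(v) = 24v(v - 3)(v + 4) vanishes at v ∈ {-4, 0, 3}.
Local minima of P (where P''>0): P(2)=-4. Local minima of Q: Q(-4)=-1280, Q(3)=-594.
So the global minimum of C is P(2) + Q(-4) − 6 = -4 − 1280 − 6 = -1290, attained at (2, -4).

-1290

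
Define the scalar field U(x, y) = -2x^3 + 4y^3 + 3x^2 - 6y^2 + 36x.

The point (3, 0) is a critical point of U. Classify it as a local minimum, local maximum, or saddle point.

local maximum

The mixed partial ∂²U/∂x∂y is 0, so the Hessian at any point is diag(U_xx, U_yy) = diag(6(-2x + 1), 12(2y - 1)).
At (3, 0): H = diag(-30, -12).
Both eigenvalues are negative, so H is negative definite: a local maximum.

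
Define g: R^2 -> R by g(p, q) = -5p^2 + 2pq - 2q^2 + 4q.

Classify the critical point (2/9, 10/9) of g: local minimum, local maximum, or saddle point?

local maximum

The Hessian of g is constant: H = [[-10, 2], [2, -4]].
det(H) = (-10)·(-4) − 2² = 36.
det(H) > 0 and tr(H) = -14 < 0, so H is negative definite and the point is a local maximum.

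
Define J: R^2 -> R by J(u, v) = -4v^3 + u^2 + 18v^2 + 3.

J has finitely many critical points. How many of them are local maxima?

0

J separates as a function of u plus a function of v, so ∇J=0 decouples.
∂J/∂u = 2u = 0 at u ∈ {0}; ∂J/∂v = -12v(v - 3) = 0 at v ∈ {0, 3}.
The Hessian is diagonal: diag(J_uu, J_vv). Second derivatives: J_uu(0)=2; J_vv(0)=36, J_vv(3)=-36.
Local maxima occur where both diagonal entries negative: none. Count: 0.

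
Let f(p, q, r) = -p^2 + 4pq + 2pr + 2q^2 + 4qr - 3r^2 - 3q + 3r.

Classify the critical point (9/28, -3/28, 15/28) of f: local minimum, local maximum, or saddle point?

The Hessian is constant: H = [[-2, 4, 2], [4, 4, 4], [2, 4, -6]].
Leading principal minors: Δ₁ = -2, Δ₂ = -24, Δ₃ = 224.
The minors fit neither the all-positive nor the alternating-sign pattern, so H is indefinite: a saddle point.

saddle point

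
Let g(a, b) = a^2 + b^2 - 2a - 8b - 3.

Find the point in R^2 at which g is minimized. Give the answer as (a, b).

g(a,b) separates as P(a) + Q(b) − 3, so its minimum is min P + min Q − 3.
P'(a) = 2a - 2 vanishes at a ∈ {1}; Q'(b) = 2b - 8 vanishes at b ∈ {4}.
Local minima of P (where P''>0): P(1)=-1. Local minima of Q: Q(4)=-16.
So the global minimum of g is P(1) + Q(4) − 3 = -1 − 16 − 3 = -20, attained at (1, 4).

(1, 4)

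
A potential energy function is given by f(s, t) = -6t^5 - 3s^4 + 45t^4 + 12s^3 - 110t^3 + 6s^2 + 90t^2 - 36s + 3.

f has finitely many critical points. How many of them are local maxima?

f separates as a function of s plus a function of t, so ∇f=0 decouples.
∂f/∂s = -12(s - 3)(s - 1)(s + 1) = 0 at s ∈ {-1, 1, 3}; ∂f/∂t = -30t(t - 3)(t - 2)(t - 1) = 0 at t ∈ {0, 1, 2, 3}.
The Hessian is diagonal: diag(f_ss, f_tt). Second derivatives: f_ss(-1)=-96, f_ss(1)=48, f_ss(3)=-96; f_tt(0)=180, f_tt(1)=-60, f_tt(2)=60, f_tt(3)=-180.
Local maxima occur where both diagonal entries negative: (-1, 1), (-1, 3), (3, 1), (3, 3). Count: 4.

4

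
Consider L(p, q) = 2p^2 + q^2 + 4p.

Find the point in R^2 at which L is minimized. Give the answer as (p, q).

L(p,q) separates as A(p) + B(q), so its minimum is min A + min B.
A'(p) = 4p + 4 vanishes at p ∈ {-1}; B'(q) = 2q vanishes at q ∈ {0}.
Local minima of A (where A''>0): A(-1)=-2. Local minima of B: B(0)=0.
So the global minimum of L is A(-1) + B(0) = -2 + 0 = -2, attained at (-1, 0).

(-1, 0)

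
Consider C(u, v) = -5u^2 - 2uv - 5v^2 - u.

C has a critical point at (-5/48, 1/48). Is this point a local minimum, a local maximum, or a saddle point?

The Hessian of C is constant: H = [[-10, -2], [-2, -10]].
det(H) = (-10)·(-10) − (-2)² = 96.
det(H) > 0 and tr(H) = -20 < 0, so H is negative definite and the point is a local maximum.

local maximum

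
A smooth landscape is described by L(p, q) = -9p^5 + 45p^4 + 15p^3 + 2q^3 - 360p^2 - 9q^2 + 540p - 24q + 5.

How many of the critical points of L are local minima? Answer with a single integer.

2

L separates as a function of p plus a function of q, so ∇L=0 decouples.
∂L/∂p = -45(p - 3)(p - 2)(p - 1)(p + 2) = 0 at p ∈ {-2, 1, 2, 3}; ∂L/∂q = 6(q - 4)(q + 1) = 0 at q ∈ {-1, 4}.
The Hessian is diagonal: diag(L_pp, L_qq). Second derivatives: L_pp(-2)=2700, L_pp(1)=-270, L_pp(2)=180, L_pp(3)=-450; L_qq(-1)=-30, L_qq(4)=30.
Local minima occur where both diagonal entries positive: (-2, 4), (2, 4). Count: 2.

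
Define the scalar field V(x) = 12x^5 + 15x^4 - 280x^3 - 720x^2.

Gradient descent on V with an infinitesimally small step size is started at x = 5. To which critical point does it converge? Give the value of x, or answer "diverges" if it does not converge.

4

V'(x) = 60x(x - 4)(x + 2)(x + 3), so V'(5) = 16800.
Gradient descent moves in the -V' direction, i.e. x is decreasing.
The nearest critical point in that direction is x = 4, where V'' = 10080 > 0 (a local minimum). The iterate converges there.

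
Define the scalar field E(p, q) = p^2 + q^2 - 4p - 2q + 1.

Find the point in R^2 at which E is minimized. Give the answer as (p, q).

E(p,q) separates as A(p) + B(q) + 1, so its minimum is min A + min B + 1.
A'(p) = 2p - 4 vanishes at p ∈ {2}; B'(q) = 2q - 2 vanishes at q ∈ {1}.
Local minima of A (where A''>0): A(2)=-4. Local minima of B: B(1)=-1.
So the global minimum of E is A(2) + B(1) + 1 = -4 − 1 + 1 = -4, attained at (2, 1).

(2, 1)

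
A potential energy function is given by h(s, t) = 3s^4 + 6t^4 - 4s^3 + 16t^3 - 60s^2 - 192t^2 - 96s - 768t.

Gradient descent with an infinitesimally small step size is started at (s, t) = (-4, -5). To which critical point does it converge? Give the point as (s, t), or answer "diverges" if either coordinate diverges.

(-2, -4)

h is separable, so gradient descent decouples: s follows -∂h/∂s, t follows -∂h/∂t.
∂h/∂s = 12(s - 4)(s + 1)(s + 2); at s=-4 this is -576, so s increases.
∂h/∂t = 24(t - 4)(t + 2)(t + 4); at t=-5 this is -648, so t increases.
s converges to its nearest critical value -2 (a local min of the s-part); t converges to -4. The iterate converges to (-2, -4).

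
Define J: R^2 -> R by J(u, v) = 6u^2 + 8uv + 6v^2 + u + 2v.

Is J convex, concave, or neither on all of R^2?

J is quadratic, so its Hessian is the constant matrix H = [[12, 8], [8, 12]].
det(H) = 80, tr(H) = 24.
det(H) > 0 and tr(H) > 0, so H is positive definite everywhere: convex.

convex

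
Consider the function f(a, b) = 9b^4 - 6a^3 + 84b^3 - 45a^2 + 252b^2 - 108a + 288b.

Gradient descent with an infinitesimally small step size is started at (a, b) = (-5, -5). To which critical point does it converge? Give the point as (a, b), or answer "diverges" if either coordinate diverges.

f is separable, so gradient descent decouples: a follows -∂f/∂a, b follows -∂f/∂b.
∂f/∂a = -18(a + 2)(a + 3); at a=-5 this is -108, so a increases.
∂f/∂b = 36(b + 1)(b + 2)(b + 4); at b=-5 this is -432, so b increases.
a converges to its nearest critical value -3 (a local min of the a-part); b converges to -4. The iterate converges to (-3, -4).

(-3, -4)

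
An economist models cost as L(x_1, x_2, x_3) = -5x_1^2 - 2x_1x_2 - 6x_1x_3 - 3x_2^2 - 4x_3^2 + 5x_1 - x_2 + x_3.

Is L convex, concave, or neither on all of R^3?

L is quadratic, so its Hessian is the constant matrix H = [[-10, -2, -6], [-2, -6, 0], [-6, 0, -8]].
Leading principal minors: -10, 56, -232.
Signs alternate −, +, − ⇒ H ≺ 0 ⇒ concave.

concave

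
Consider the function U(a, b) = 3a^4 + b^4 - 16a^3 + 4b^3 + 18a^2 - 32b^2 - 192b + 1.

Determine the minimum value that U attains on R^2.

U(a,b) separates as P(a) + Q(b) + 1, so its minimum is min P + min Q + 1.
P'(a) = 12a(a - 3)(a - 1) vanishes at a ∈ {0, 1, 3}; Q'(b) = 4(b - 4)(b + 3)(b + 4) vanishes at b ∈ {-4, -3, 4}.
Local minima of P (where P''>0): P(0)=0, P(3)=-27. Local minima of Q: Q(-4)=256, Q(4)=-768.
So the global minimum of U is P(3) + Q(4) + 1 = -27 − 768 + 1 = -794, attained at (3, 4).

-794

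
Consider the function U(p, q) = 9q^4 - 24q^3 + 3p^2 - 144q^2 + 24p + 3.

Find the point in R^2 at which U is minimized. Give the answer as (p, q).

(-4, 4)

U(p,q) separates as A(p) + B(q) + 3, so its minimum is min A + min B + 3.
A'(p) = 6p + 24 vanishes at p ∈ {-4}; B'(q) = 36q(q - 4)(q + 2) vanishes at q ∈ {-2, 0, 4}.
Local minima of A (where A''>0): A(-4)=-48. Local minima of B: B(-2)=-240, B(4)=-1536.
So the global minimum of U is A(-4) + B(4) + 3 = -48 − 1536 + 3 = -1581, attained at (-4, 4).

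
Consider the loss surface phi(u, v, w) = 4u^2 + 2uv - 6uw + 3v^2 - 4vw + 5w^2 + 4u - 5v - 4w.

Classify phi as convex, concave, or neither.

convex

phi is quadratic, so its Hessian is the constant matrix H = [[8, 2, -6], [2, 6, -4], [-6, -4, 10]].
Leading principal minors: 8, 44, 192.
All positive ⇒ H ≻ 0 ⇒ convex.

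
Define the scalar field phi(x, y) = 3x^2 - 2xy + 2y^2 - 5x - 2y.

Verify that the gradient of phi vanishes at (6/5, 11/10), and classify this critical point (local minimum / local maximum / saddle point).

∇phi = (6x - 2y - 5, -2x + 4y - 2); substituting (6/5, 11/10) gives ∇phi = (0, 0), so (6/5, 11/10) is indeed a critical point.
The Hessian of phi is constant: H = [[6, -2], [-2, 4]].
det(H) = 6·4 − (-2)² = 20.
det(H) > 0 and tr(H) = 10 > 0, so H is positive definite and the point is a local minimum.

local minimum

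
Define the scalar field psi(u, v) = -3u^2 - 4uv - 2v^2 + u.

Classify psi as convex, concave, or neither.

psi is quadratic, so its Hessian is the constant matrix H = [[-6, -4], [-4, -4]].
det(H) = 8, tr(H) = -10.
det(H) > 0 and tr(H) < 0, so H is negative definite everywhere: concave.

concave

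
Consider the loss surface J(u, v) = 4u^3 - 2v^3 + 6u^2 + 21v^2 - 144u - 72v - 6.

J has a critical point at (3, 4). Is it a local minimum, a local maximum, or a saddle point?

saddle point

The mixed partial ∂²J/∂u∂v is 0, so the Hessian at any point is diag(J_uu, J_vv) = diag(12(2u + 1), 6(-2v + 7)).
At (3, 4): H = diag(84, -6).
The eigenvalues have opposite signs, so H is indefinite: a saddle point.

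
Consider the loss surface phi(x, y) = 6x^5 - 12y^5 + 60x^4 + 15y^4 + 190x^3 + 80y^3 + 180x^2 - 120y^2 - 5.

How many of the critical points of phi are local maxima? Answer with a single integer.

phi separates as a function of x plus a function of y, so ∇phi=0 decouples.
∂phi/∂x = 30x(x + 1)(x + 3)(x + 4) = 0 at x ∈ {-4, -3, -1, 0}; ∂phi/∂y = -60y(y - 2)(y - 1)(y + 2) = 0 at y ∈ {-2, 0, 1, 2}.
The Hessian is diagonal: diag(phi_xx, phi_yy). Second derivatives: phi_xx(-4)=-360, phi_xx(-3)=180, phi_xx(-1)=-180, phi_xx(0)=360; phi_yy(-2)=1440, phi_yy(0)=-240, phi_yy(1)=180, phi_yy(2)=-480.
Local maxima occur where both diagonal entries negative: (-4, 0), (-4, 2), (-1, 0), (-1, 2). Count: 4.

4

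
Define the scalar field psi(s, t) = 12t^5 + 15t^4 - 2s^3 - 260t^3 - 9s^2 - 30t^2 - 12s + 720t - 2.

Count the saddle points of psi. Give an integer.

psi separates as a function of s plus a function of t, so ∇psi=0 decouples.
∂psi/∂s = -6(s + 1)(s + 2) = 0 at s ∈ {-2, -1}; ∂psi/∂t = 60(t - 3)(t - 1)(t + 1)(t + 4) = 0 at t ∈ {-4, -1, 1, 3}.
The Hessian is diagonal: diag(psi_ss, psi_tt). Second derivatives: psi_ss(-2)=6, psi_ss(-1)=-6; psi_tt(-4)=-6300, psi_tt(-1)=1440, psi_tt(1)=-1200, psi_tt(3)=3360.
Saddle points occur where the two diagonal entries have opposite signs: (-2, -4), (-2, 1), (-1, -1), (-1, 3). Count: 4.

4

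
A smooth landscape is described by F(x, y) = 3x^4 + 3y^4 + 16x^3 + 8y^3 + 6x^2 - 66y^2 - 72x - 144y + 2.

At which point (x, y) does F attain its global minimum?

F(x,y) separates as P(x) + Q(y) + 2, so its minimum is min P + min Q + 2.
P'(x) = 12(x - 1)(x + 2)(x + 3) vanishes at x ∈ {-3, -2, 1}; Q'(y) = 12(y - 3)(y + 1)(y + 4) vanishes at y ∈ {-4, -1, 3}.
Local minima of P (where P''>0): P(-3)=81, P(1)=-47. Local minima of Q: Q(-4)=-224, Q(3)=-567.
So the global minimum of F is P(1) + Q(3) + 2 = -47 − 567 + 2 = -612, attained at (1, 3).

(1, 3)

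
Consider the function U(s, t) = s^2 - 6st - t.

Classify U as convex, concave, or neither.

U is quadratic, so its Hessian is the constant matrix H = [[2, -6], [-6, 0]].
det(H) = -36, tr(H) = 2.
det(H) < 0, so H is indefinite: neither convex nor concave.

neither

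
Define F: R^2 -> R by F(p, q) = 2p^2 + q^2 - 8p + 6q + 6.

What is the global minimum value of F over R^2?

-11

F(p,q) separates as A(p) + B(q) + 6, so its minimum is min A + min B + 6.
A'(p) = 4p - 8 vanishes at p ∈ {2}; B'(q) = 2q + 6 vanishes at q ∈ {-3}.
Local minima of A (where A''>0): A(2)=-8. Local minima of B: B(-3)=-9.
So the global minimum of F is A(2) + B(-3) + 6 = -8 − 9 + 6 = -11, attained at (2, -3).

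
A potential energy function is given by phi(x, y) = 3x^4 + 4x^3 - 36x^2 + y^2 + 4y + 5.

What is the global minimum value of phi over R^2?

-188

phi(x,y) separates as P(x) + Q(y) + 5, so its minimum is min P + min Q + 5.
P'(x) = 12x(x - 2)(x + 3) vanishes at x ∈ {-3, 0, 2}; Q'(y) = 2y + 4 vanishes at y ∈ {-2}.
Local minima of P (where P''>0): P(-3)=-189, P(2)=-64. Local minima of Q: Q(-2)=-4.
So the global minimum of phi is P(-3) + Q(-2) + 5 = -189 − 4 + 5 = -188, attained at (-3, -2).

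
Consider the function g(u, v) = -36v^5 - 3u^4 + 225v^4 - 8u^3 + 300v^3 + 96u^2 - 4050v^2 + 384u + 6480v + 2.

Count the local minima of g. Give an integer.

g separates as a function of u plus a function of v, so ∇g=0 decouples.
∂g/∂u = -12(u - 4)(u + 2)(u + 4) = 0 at u ∈ {-4, -2, 4}; ∂g/∂v = -180(v - 4)(v - 3)(v - 1)(v + 3) = 0 at v ∈ {-3, 1, 3, 4}.
The Hessian is diagonal: diag(g_uu, g_vv). Second derivatives: g_uu(-4)=-192, g_uu(-2)=144, g_uu(4)=-576; g_vv(-3)=30240, g_vv(1)=-4320, g_vv(3)=2160, g_vv(4)=-3780.
Local minima occur where both diagonal entries positive: (-2, -3), (-2, 3). Count: 2.

2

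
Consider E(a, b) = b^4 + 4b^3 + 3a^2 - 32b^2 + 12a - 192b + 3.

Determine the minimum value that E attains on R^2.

E(a,b) separates as P(a) + Q(b) + 3, so its minimum is min P + min Q + 3.
P'(a) = 6a + 12 vanishes at a ∈ {-2}; Q'(b) = 4(b - 4)(b + 3)(b + 4) vanishes at b ∈ {-4, -3, 4}.
Local minima of P (where P''>0): P(-2)=-12. Local minima of Q: Q(-4)=256, Q(4)=-768.
So the global minimum of E is P(-2) + Q(4) + 3 = -12 − 768 + 3 = -777, attained at (-2, 4).

-777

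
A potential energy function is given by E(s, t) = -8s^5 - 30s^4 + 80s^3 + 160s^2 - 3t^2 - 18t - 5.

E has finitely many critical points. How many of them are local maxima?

2

E separates as a function of s plus a function of t, so ∇E=0 decouples.
∂E/∂s = -40s(s - 2)(s + 1)(s + 4) = 0 at s ∈ {-4, -1, 0, 2}; ∂E/∂t = -6(t + 3) = 0 at t ∈ {-3}.
The Hessian is diagonal: diag(E_ss, E_tt). Second derivatives: E_ss(-4)=2880, E_ss(-1)=-360, E_ss(0)=320, E_ss(2)=-1440; E_tt(-3)=-6.
Local maxima occur where both diagonal entries negative: (-1, -3), (2, -3). Count: 2.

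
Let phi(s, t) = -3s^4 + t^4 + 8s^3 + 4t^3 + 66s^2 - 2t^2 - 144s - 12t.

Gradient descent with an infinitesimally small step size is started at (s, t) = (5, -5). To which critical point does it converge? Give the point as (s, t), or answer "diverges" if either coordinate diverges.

diverges

phi is separable, so gradient descent decouples: s follows -∂phi/∂s, t follows -∂phi/∂t.
∂phi/∂s = -12(s - 4)(s - 1)(s + 3); at s=5 this is -384, so s increases.
∂phi/∂t = 4(t - 1)(t + 1)(t + 3); at t=-5 this is -192, so t increases.
The s-coordinate has no critical point in that direction and runs off to infinity.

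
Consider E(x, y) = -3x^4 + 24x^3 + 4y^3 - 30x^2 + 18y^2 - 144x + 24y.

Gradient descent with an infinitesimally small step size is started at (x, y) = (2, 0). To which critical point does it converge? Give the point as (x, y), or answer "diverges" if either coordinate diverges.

(3, -1)

E is separable, so gradient descent decouples: x follows -∂E/∂x, y follows -∂E/∂y.
∂E/∂x = -12(x - 4)(x - 3)(x + 1); at x=2 this is -72, so x increases.
∂E/∂y = 12(y + 1)(y + 2); at y=0 this is 24, so y decreases.
x converges to its nearest critical value 3 (a local min of the x-part); y converges to -1. The iterate converges to (3, -1).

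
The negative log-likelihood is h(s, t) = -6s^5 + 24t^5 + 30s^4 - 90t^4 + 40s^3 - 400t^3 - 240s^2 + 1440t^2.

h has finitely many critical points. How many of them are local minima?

4

h separates as a function of s plus a function of t, so ∇h=0 decouples.
∂h/∂s = -30s(s - 4)(s - 2)(s + 2) = 0 at s ∈ {-2, 0, 2, 4}; ∂h/∂t = 120t(t - 4)(t - 2)(t + 3) = 0 at t ∈ {-3, 0, 2, 4}.
The Hessian is diagonal: diag(h_ss, h_tt). Second derivatives: h_ss(-2)=1440, h_ss(0)=-480, h_ss(2)=480, h_ss(4)=-1440; h_tt(-3)=-12600, h_tt(0)=2880, h_tt(2)=-2400, h_tt(4)=6720.
Local minima occur where both diagonal entries positive: (-2, 0), (-2, 4), (2, 0), (2, 4). Count: 4.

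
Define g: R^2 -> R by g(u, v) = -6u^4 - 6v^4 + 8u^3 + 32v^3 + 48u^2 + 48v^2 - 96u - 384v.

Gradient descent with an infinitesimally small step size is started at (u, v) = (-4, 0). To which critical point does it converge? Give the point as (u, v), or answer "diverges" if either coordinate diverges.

diverges

g is separable, so gradient descent decouples: u follows -∂g/∂u, v follows -∂g/∂v.
∂g/∂u = -24(u - 2)(u - 1)(u + 2); at u=-4 this is 1440, so u decreases.
∂g/∂v = -24(v - 4)(v - 2)(v + 2); at v=0 this is -384, so v increases.
The u-coordinate has no critical point in that direction and runs off to infinity.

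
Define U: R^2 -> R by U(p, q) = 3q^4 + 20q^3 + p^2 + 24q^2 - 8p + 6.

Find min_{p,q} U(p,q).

-138

U(p,q) separates as A(p) + B(q) + 6, so its minimum is min A + min B + 6.
A'(p) = 2p - 8 vanishes at p ∈ {4}; B'(q) = 12q(q + 1)(q + 4) vanishes at q ∈ {-4, -1, 0}.
Local minima of A (where A''>0): A(4)=-16. Local minima of B: B(-4)=-128, B(0)=0.
So the global minimum of U is A(4) + B(-4) + 6 = -16 − 128 + 6 = -138, attained at (4, -4).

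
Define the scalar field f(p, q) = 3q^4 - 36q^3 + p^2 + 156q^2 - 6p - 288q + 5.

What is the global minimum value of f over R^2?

f(p,q) separates as A(p) + B(q) + 5, so its minimum is min A + min B + 5.
A'(p) = 2p - 6 vanishes at p ∈ {3}; B'(q) = 12(q - 4)(q - 3)(q - 2) vanishes at q ∈ {2, 3, 4}.
Local minima of A (where A''>0): A(3)=-9. Local minima of B: B(2)=-192, B(4)=-192.
So the global minimum of f is A(3) + B(2) + 5 = -9 − 192 + 5 = -196, attained at (3, 2).

-196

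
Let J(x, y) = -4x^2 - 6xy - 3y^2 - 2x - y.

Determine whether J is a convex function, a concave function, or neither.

J is quadratic, so its Hessian is the constant matrix H = [[-8, -6], [-6, -6]].
det(H) = 12, tr(H) = -14.
det(H) > 0 and tr(H) < 0, so H is negative definite everywhere: concave.

concave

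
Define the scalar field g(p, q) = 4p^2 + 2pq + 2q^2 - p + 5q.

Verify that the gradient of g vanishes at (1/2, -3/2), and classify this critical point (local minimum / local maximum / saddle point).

∇g = (8p + 2q - 1, 2p + 4q + 5); substituting (1/2, -3/2) gives ∇g = (0, 0), so (1/2, -3/2) is indeed a critical point.
The Hessian of g is constant: H = [[8, 2], [2, 4]].
det(H) = 8·4 − 2² = 28.
det(H) > 0 and tr(H) = 12 > 0, so H is positive definite and the point is a local minimum.

local minimum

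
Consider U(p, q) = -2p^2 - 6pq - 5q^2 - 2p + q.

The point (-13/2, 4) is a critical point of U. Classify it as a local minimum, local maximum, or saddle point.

The Hessian of U is constant: H = [[-4, -6], [-6, -10]].
det(H) = (-4)·(-10) − (-6)² = 4.
det(H) > 0 and tr(H) = -14 < 0, so H is negative definite and the point is a local maximum.

local maximum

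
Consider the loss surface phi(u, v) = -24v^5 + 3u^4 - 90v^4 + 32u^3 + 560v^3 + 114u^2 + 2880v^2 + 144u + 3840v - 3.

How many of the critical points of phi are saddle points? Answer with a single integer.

6

phi separates as a function of u plus a function of v, so ∇phi=0 decouples.
∂phi/∂u = 12(u + 1)(u + 3)(u + 4) = 0 at u ∈ {-4, -3, -1}; ∂phi/∂v = -120(v - 4)(v + 1)(v + 2)(v + 4) = 0 at v ∈ {-4, -2, -1, 4}.
The Hessian is diagonal: diag(phi_uu, phi_vv). Second derivatives: phi_uu(-4)=36, phi_uu(-3)=-24, phi_uu(-1)=72; phi_vv(-4)=5760, phi_vv(-2)=-1440, phi_vv(-1)=1800, phi_vv(4)=-28800.
Saddle points occur where the two diagonal entries have opposite signs: (-4, -2), (-4, 4), (-3, -4), (-3, -1), (-1, -2), (-1, 4). Count: 6.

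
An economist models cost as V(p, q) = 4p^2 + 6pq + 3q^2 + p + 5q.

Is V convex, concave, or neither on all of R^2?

V is quadratic, so its Hessian is the constant matrix H = [[8, 6], [6, 6]].
det(H) = 12, tr(H) = 14.
det(H) > 0 and tr(H) > 0, so H is positive definite everywhere: convex.

convex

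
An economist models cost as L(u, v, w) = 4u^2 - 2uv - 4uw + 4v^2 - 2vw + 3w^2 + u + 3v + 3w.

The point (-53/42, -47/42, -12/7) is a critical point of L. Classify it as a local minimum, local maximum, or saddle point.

local minimum

The Hessian is constant: H = [[8, -2, -4], [-2, 8, -2], [-4, -2, 6]].
Leading principal minors: Δ₁ = 8, Δ₂ = 60, Δ₃ = 168.
All leading minors are positive, so H is positive definite: a local minimum.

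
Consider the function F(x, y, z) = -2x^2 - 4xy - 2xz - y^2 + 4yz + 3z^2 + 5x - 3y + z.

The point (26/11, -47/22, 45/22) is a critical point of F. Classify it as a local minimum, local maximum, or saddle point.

saddle point

The Hessian is constant: H = [[-4, -4, -2], [-4, -2, 4], [-2, 4, 6]].
Leading principal minors: Δ₁ = -4, Δ₂ = -8, Δ₃ = 88.
The minors fit neither the all-positive nor the alternating-sign pattern, so H is indefinite: a saddle point.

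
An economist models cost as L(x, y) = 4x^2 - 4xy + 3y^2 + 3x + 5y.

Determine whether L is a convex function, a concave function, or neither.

L is quadratic, so its Hessian is the constant matrix H = [[8, -4], [-4, 6]].
det(H) = 32, tr(H) = 14.
det(H) > 0 and tr(H) > 0, so H is positive definite everywhere: convex.

convex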